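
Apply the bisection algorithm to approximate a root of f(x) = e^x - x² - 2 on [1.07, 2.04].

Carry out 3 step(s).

f(x) = e^x - x² - 2
Initial interval: [1.07, 2.04]

Iteration 1:
  c_1 = (1.070000 + 2.040000)/2 = 1.555000
  f(c_1) = f(1.555000) = 0.317062
  f(a) × f(c) < 0, new interval: [1.070000, 1.555000]
Iteration 2:
  c_2 = (1.070000 + 1.555000)/2 = 1.312500
  f(c_2) = f(1.312500) = -0.007206
  f(a) × f(c) ≥ 0, new interval: [1.312500, 1.555000]
Iteration 3:
  c_3 = (1.312500 + 1.555000)/2 = 1.433750
  f(c_3) = f(1.433750) = 0.138760
  f(a) × f(c) < 0, new interval: [1.312500, 1.433750]

After 3 iteration(s), the approximation is c_3 = 1.433750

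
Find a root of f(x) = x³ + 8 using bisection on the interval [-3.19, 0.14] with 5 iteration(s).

f(x) = x³ + 8
Initial interval: [-3.19, 0.14]

Iteration 1:
  c_1 = (-3.190000 + 0.140000)/2 = -1.525000
  f(c_1) = f(-1.525000) = 4.453422
  f(a) × f(c) < 0, new interval: [-3.190000, -1.525000]
Iteration 2:
  c_2 = (-3.190000 + (-1.525000))/2 = -2.357500
  f(c_2) = f(-2.357500) = -5.102528
  f(a) × f(c) ≥ 0, new interval: [-2.357500, -1.525000]
Iteration 3:
  c_3 = (-2.357500 + (-1.525000))/2 = -1.941250
  f(c_3) = f(-1.941250) = 0.684493
  f(a) × f(c) < 0, new interval: [-2.357500, -1.941250]
Iteration 4:
  c_4 = (-2.357500 + (-1.941250))/2 = -2.149375
  f(c_4) = f(-2.149375) = -1.929710
  f(a) × f(c) ≥ 0, new interval: [-2.149375, -1.941250]
Iteration 5:
  c_5 = (-2.149375 + (-1.941250))/2 = -2.045313
  f(c_5) = f(-2.045313) = -0.556162
  f(a) × f(c) ≥ 0, new interval: [-2.045313, -1.941250]

After 5 iteration(s), the approximation is c_5 = -2.045313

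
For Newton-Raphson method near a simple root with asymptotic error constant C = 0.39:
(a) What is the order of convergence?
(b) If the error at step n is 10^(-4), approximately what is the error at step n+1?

(a) Newton-Raphson has quadratic (order 2) convergence near simple roots.
    This means |e_{n+1}| ≈ C|e_n|².

(b) With |e_n| = 10^(-4) and C = 0.39:
    |e_{n+1}| ≈ 0.39 × (10^(-4))² = 0.39 × 10^(-8)

(a) 2 (quadratic); (b) |e_{n+1}| ≈ 3.900e-09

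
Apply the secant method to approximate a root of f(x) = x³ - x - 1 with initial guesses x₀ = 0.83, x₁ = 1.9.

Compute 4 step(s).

f(x) = x³ - x - 1
x₀ = 0.83, x₁ = 1.9

Secant formula: x_{n+1} = x_n - f(x_n)(x_n - x_{n-1})/(f(x_n) - f(x_{n-1}))

Iteration 1:
  f(0.830000) = -1.258213
  f(1.900000) = 3.959000
  x_2 = 1.900000 - 3.959000×(1.900000 - 0.830000)/(3.959000 - (-1.258213))
       = 1.088047
Iteration 2:
  f(1.900000) = 3.959000
  f(1.088047) = -0.799966
  x_3 = 1.088047 - (-0.799966)×(1.088047 - 1.900000)/(-0.799966 - 3.959000)
       = 1.224534
Iteration 3:
  f(1.088047) = -0.799966
  f(1.224534) = -0.388366
  x_4 = 1.224534 - (-0.388366)×(1.224534 - 1.088047)/(-0.388366 - (-0.799966))
       = 1.353316
Iteration 4:
  f(1.224534) = -0.388366
  f(1.353316) = 0.125234
  x_5 = 1.353316 - 0.125234×(1.353316 - 1.224534)/(0.125234 - (-0.388366))
       = 1.321914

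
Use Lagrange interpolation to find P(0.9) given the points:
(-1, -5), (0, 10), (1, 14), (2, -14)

Lagrange interpolation formula:
P(x) = Σ yᵢ × Lᵢ(x)
where Lᵢ(x) = Π_{j≠i} (x - xⱼ)/(xᵢ - xⱼ)

L_0(0.9) = (0.9 - 0)/(-1 - 0) × (0.9 - 1)/(-1 - 1) × (0.9 - 2)/(-1 - 2) = -0.016500
L_1(0.9) = (0.9 - (-1))/(0 - (-1)) × (0.9 - 1)/(0 - 1) × (0.9 - 2)/(0 - 2) = 0.104500
L_2(0.9) = (0.9 - (-1))/(1 - (-1)) × (0.9 - 0)/(1 - 0) × (0.9 - 2)/(1 - 2) = 0.940500
L_3(0.9) = (0.9 - (-1))/(2 - (-1)) × (0.9 - 0)/(2 - 0) × (0.9 - 1)/(2 - 1) = -0.028500

P(0.9) = (-5)×L_0(0.9) + 10×L_1(0.9) + 14×L_2(0.9) + (-14)×L_3(0.9)
P(0.9) = 14.693500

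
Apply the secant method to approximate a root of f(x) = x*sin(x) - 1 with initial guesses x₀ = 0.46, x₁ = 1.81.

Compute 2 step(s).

f(x) = x*sin(x) - 1
x₀ = 0.46, x₁ = 1.81

Secant formula: x_{n+1} = x_n - f(x_n)(x_n - x_{n-1})/(f(x_n) - f(x_{n-1}))

Iteration 1:
  f(0.460000) = -0.795784
  f(1.810000) = 0.758464
  x_2 = 1.810000 - 0.758464×(1.810000 - 0.460000)/(0.758464 - (-0.795784))
       = 1.151208
Iteration 2:
  f(1.810000) = 0.758464
  f(1.151208) = 0.051348
  x_3 = 1.151208 - 0.051348×(1.151208 - 1.810000)/(0.051348 - 0.758464)
       = 1.103369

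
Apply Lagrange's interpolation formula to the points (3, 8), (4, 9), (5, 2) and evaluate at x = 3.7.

Lagrange interpolation formula:
P(x) = Σ yᵢ × Lᵢ(x)
where Lᵢ(x) = Π_{j≠i} (x - xⱼ)/(xᵢ - xⱼ)

L_0(3.7) = (3.7 - 4)/(3 - 4) × (3.7 - 5)/(3 - 5) = 0.195000
L_1(3.7) = (3.7 - 3)/(4 - 3) × (3.7 - 5)/(4 - 5) = 0.910000
L_2(3.7) = (3.7 - 3)/(5 - 3) × (3.7 - 4)/(5 - 4) = -0.105000

P(3.7) = 8×L_0(3.7) + 9×L_1(3.7) + 2×L_2(3.7)
P(3.7) = 9.540000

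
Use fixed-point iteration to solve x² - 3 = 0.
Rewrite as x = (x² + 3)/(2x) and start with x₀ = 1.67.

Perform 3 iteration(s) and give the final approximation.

Equation: x² - 3 = 0
Fixed-point form: x = (x² + 3)/(2x)
x₀ = 1.67

x_1 = g(1.670000) = 1.733204
x_2 = g(1.733204) = 1.732051
x_3 = g(1.732051) = 1.732051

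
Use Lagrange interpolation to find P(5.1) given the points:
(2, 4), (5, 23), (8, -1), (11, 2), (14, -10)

Lagrange interpolation formula:
P(x) = Σ yᵢ × Lᵢ(x)
where Lᵢ(x) = Π_{j≠i} (x - xⱼ)/(xᵢ - xⱼ)

L_0(5.1) = (5.1 - 5)/(2 - 5) × (5.1 - 8)/(2 - 8) × (5.1 - 11)/(2 - 11) × (5.1 - 14)/(2 - 14) = -0.007833
L_1(5.1) = (5.1 - 2)/(5 - 2) × (5.1 - 8)/(5 - 8) × (5.1 - 11)/(5 - 11) × (5.1 - 14)/(5 - 14) = 0.971327
L_2(5.1) = (5.1 - 2)/(8 - 2) × (5.1 - 5)/(8 - 5) × (5.1 - 11)/(8 - 11) × (5.1 - 14)/(8 - 14) = 0.050241
L_3(5.1) = (5.1 - 2)/(11 - 2) × (5.1 - 5)/(11 - 5) × (5.1 - 8)/(11 - 8) × (5.1 - 14)/(11 - 14) = -0.016463
L_4(5.1) = (5.1 - 2)/(14 - 2) × (5.1 - 5)/(14 - 5) × (5.1 - 8)/(14 - 8) × (5.1 - 11)/(14 - 11) = 0.002728

P(5.1) = 4×L_0(5.1) + 23×L_1(5.1) + (-1)×L_2(5.1) + 2×L_3(5.1) + (-10)×L_4(5.1)
P(5.1) = 22.198735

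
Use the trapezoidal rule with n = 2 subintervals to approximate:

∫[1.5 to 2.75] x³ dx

f(x) = x³
a = 1.5, b = 2.75, n = 2
h = (b - a)/n = 0.625000

Trapezoidal rule: (h/2)[f(x₀) + 2f(x₁) + 2f(x₂) + ... + f(xₙ)]

x_0 = 1.5000, f(x_0) = 3.375000, coefficient = 1
x_1 = 2.1250, f(x_1) = 9.595703, coefficient = 2
x_2 = 2.7500, f(x_2) = 20.796875, coefficient = 1

I ≈ (0.625000/2) × 43.363281 = 13.551025
Exact value: 13.032227
Error: 0.518799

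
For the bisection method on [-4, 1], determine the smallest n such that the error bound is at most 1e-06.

We need (b-a)/2^n ≤ 1e-06
(1 - (-4))/2^n ≤ 1e-06
5/2^n ≤ 1e-06
2^n ≥ 5000000
n ≥ log₂(5000000) = 22.25
n ≥ 23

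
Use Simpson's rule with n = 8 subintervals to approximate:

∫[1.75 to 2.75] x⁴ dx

f(x) = x⁴
a = 1.75, b = 2.75, n = 8
h = (b - a)/n = 0.125000

Simpson's rule: (h/3)[f(x₀) + 4f(x₁) + 2f(x₂) + ... + f(xₙ)]

x_0 = 1.7500, f(x_0) = 9.378906, coefficient = 1
x_1 = 1.8750, f(x_1) = 12.359619, coefficient = 4
x_2 = 2.0000, f(x_2) = 16.000000, coefficient = 2
x_3 = 2.1250, f(x_3) = 20.390869, coefficient = 4
x_4 = 2.2500, f(x_4) = 25.628906, coefficient = 2
x_5 = 2.3750, f(x_5) = 31.816650, coefficient = 4
x_6 = 2.5000, f(x_6) = 39.062500, coefficient = 2
x_7 = 2.6250, f(x_7) = 47.480713, coefficient = 4
x_8 = 2.7500, f(x_8) = 57.191406, coefficient = 1

I ≈ (0.125000/3) × 676.144531 = 28.172689
Exact value: 28.172656
Error: 0.000033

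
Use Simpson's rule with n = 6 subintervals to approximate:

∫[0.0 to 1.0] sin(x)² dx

f(x) = sin(x)²
a = 0.0, b = 1.0, n = 6
h = (b - a)/n = 0.166667

Simpson's rule: (h/3)[f(x₀) + 4f(x₁) + 2f(x₂) + ... + f(xₙ)]

x_0 = 0.0000, f(x_0) = 0.000000, coefficient = 1
x_1 = 0.1667, f(x_1) = 0.027522, coefficient = 4
x_2 = 0.3333, f(x_2) = 0.107056, coefficient = 2
x_3 = 0.5000, f(x_3) = 0.229849, coefficient = 4
x_4 = 0.6667, f(x_4) = 0.382381, coefficient = 2
x_5 = 0.8333, f(x_5) = 0.547862, coefficient = 4
x_6 = 1.0000, f(x_6) = 0.708073, coefficient = 1

I ≈ (0.166667/3) × 4.907877 = 0.272660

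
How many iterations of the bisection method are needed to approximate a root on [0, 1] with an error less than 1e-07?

We need (b-a)/2^n ≤ 1e-07
(1 - 0)/2^n ≤ 1e-07
1/2^n ≤ 1e-07
2^n ≥ 10000000
n ≥ log₂(10000000) = 23.25
n ≥ 24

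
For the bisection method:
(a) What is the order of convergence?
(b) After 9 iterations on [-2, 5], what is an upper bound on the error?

(a) Bisection has linear (order 1) convergence; the error is halved each step.

(b) Error bound = (b-a)/2^n = (5 - (-2))/2^{9}
    = 7/2^{9}

(a) 1 (linear); (b) error ≤ 1.37e-02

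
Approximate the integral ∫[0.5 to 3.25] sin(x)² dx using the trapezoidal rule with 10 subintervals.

f(x) = sin(x)²
a = 0.5, b = 3.25, n = 10
h = (b - a)/n = 0.275000

Trapezoidal rule: (h/2)[f(x₀) + 2f(x₁) + 2f(x₂) + ... + f(xₙ)]

x_0 = 0.5000, f(x_0) = 0.229849, coefficient = 1
x_1 = 0.7750, f(x_1) = 0.489603, coefficient = 2
x_2 = 1.0500, f(x_2) = 0.752423, coefficient = 2
x_3 = 1.3250, f(x_3) = 0.940791, coefficient = 2
x_4 = 1.6000, f(x_4) = 0.999147, coefficient = 2
x_5 = 1.8750, f(x_5) = 0.910280, coefficient = 2
x_6 = 2.1500, f(x_6) = 0.700400, coefficient = 2
x_7 = 2.4250, f(x_7) = 0.431411, coefficient = 2
x_8 = 2.7000, f(x_8) = 0.182654, coefficient = 2
x_9 = 2.9750, f(x_9) = 0.027497, coefficient = 2
x_10 = 3.2500, f(x_10) = 0.011706, coefficient = 1

I ≈ (0.275000/2) × 11.109966 = 1.527620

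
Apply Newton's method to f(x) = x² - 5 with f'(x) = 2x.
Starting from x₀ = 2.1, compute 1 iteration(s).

f(x) = x² - 5
f'(x) = 2x
x₀ = 2.1

Newton-Raphson formula: x_{n+1} = x_n - f(x_n)/f'(x_n)

Iteration 1:
  f(2.100000) = -0.590000
  f'(2.100000) = 4.200000
  x_1 = 2.100000 - (-0.590000)/4.200000 = 2.240476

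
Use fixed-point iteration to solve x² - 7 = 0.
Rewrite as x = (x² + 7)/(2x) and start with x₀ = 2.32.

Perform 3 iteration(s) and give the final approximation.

Equation: x² - 7 = 0
Fixed-point form: x = (x² + 7)/(2x)
x₀ = 2.32

x_1 = g(2.320000) = 2.668621
x_2 = g(2.668621) = 2.645849
x_3 = g(2.645849) = 2.645751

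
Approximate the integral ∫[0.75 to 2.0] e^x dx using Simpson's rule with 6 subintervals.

f(x) = e^x
a = 0.75, b = 2.0, n = 6
h = (b - a)/n = 0.208333

Simpson's rule: (h/3)[f(x₀) + 4f(x₁) + 2f(x₂) + ... + f(xₙ)]

x_0 = 0.7500, f(x_0) = 2.117000, coefficient = 1
x_1 = 0.9583, f(x_1) = 2.607347, coefficient = 4
x_2 = 1.1667, f(x_2) = 3.211271, coefficient = 2
x_3 = 1.3750, f(x_3) = 3.955077, coefficient = 4
x_4 = 1.5833, f(x_4) = 4.871166, coefficient = 2
x_5 = 1.7917, f(x_5) = 5.999443, coefficient = 4
x_6 = 2.0000, f(x_6) = 7.389056, coefficient = 1

I ≈ (0.208333/3) × 75.918398 = 5.272111
Exact value: 5.272056
Error: 0.000055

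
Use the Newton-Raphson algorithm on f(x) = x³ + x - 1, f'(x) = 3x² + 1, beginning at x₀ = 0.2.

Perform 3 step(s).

f(x) = x³ + x - 1
f'(x) = 3x² + 1
x₀ = 0.2

Newton-Raphson formula: x_{n+1} = x_n - f(x_n)/f'(x_n)

Iteration 1:
  f(0.200000) = -0.792000
  f'(0.200000) = 1.120000
  x_1 = 0.200000 - (-0.792000)/1.120000 = 0.907143
Iteration 2:
  f(0.907143) = 0.653638
  f'(0.907143) = 3.468724
  x_2 = 0.907143 - 0.653638/3.468724 = 0.718705
Iteration 3:
  f(0.718705) = 0.089943
  f'(0.718705) = 2.549612
  x_3 = 0.718705 - 0.089943/2.549612 = 0.683428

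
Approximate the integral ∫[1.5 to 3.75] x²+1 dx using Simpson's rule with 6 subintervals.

f(x) = x²+1
a = 1.5, b = 3.75, n = 6
h = (b - a)/n = 0.375000

Simpson's rule: (h/3)[f(x₀) + 4f(x₁) + 2f(x₂) + ... + f(xₙ)]

x_0 = 1.5000, f(x_0) = 3.250000, coefficient = 1
x_1 = 1.8750, f(x_1) = 4.515625, coefficient = 4
x_2 = 2.2500, f(x_2) = 6.062500, coefficient = 2
x_3 = 2.6250, f(x_3) = 7.890625, coefficient = 4
x_4 = 3.0000, f(x_4) = 10.000000, coefficient = 2
x_5 = 3.3750, f(x_5) = 12.390625, coefficient = 4
x_6 = 3.7500, f(x_6) = 15.062500, coefficient = 1

I ≈ (0.375000/3) × 149.625000 = 18.703125
Exact value: 18.703125
Error: 0.000000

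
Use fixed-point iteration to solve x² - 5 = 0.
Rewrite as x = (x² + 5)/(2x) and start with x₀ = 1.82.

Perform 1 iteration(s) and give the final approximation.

Equation: x² - 5 = 0
Fixed-point form: x = (x² + 5)/(2x)
x₀ = 1.82

x_1 = g(1.820000) = 2.283626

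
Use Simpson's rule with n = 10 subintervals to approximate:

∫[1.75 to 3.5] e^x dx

f(x) = e^x
a = 1.75, b = 3.5, n = 10
h = (b - a)/n = 0.175000

Simpson's rule: (h/3)[f(x₀) + 4f(x₁) + 2f(x₂) + ... + f(xₙ)]

x_0 = 1.7500, f(x_0) = 5.754603, coefficient = 1
x_1 = 1.9250, f(x_1) = 6.855149, coefficient = 4
x_2 = 2.1000, f(x_2) = 8.166170, coefficient = 2
x_3 = 2.2750, f(x_3) = 9.727919, coefficient = 4
x_4 = 2.4500, f(x_4) = 11.588347, coefficient = 2
x_5 = 2.6250, f(x_5) = 13.804574, coefficient = 4
x_6 = 2.8000, f(x_6) = 16.444647, coefficient = 2
x_7 = 2.9750, f(x_7) = 19.589623, coefficient = 4
x_8 = 3.1500, f(x_8) = 23.336065, coefficient = 2
x_9 = 3.3250, f(x_9) = 27.798999, coefficient = 4
x_10 = 3.5000, f(x_10) = 33.115452, coefficient = 1

I ≈ (0.175000/3) × 469.045566 = 27.360991
Exact value: 27.360849
Error: 0.000142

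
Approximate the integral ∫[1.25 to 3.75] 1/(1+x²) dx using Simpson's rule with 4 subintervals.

f(x) = 1/(1+x²)
a = 1.25, b = 3.75, n = 4
h = (b - a)/n = 0.625000

Simpson's rule: (h/3)[f(x₀) + 4f(x₁) + 2f(x₂) + ... + f(xₙ)]

x_0 = 1.2500, f(x_0) = 0.390244, coefficient = 1
x_1 = 1.8750, f(x_1) = 0.221453, coefficient = 4
x_2 = 2.5000, f(x_2) = 0.137931, coefficient = 2
x_3 = 3.1250, f(x_3) = 0.092888, coefficient = 4
x_4 = 3.7500, f(x_4) = 0.066390, coefficient = 1

I ≈ (0.625000/3) × 1.989862 = 0.414555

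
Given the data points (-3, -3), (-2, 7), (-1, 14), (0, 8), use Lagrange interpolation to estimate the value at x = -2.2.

Lagrange interpolation formula:
P(x) = Σ yᵢ × Lᵢ(x)
where Lᵢ(x) = Π_{j≠i} (x - xⱼ)/(xᵢ - xⱼ)

L_0(-2.2) = (-2.2 - (-2))/(-3 - (-2)) × (-2.2 - (-1))/(-3 - (-1)) × (-2.2 - 0)/(-3 - 0) = 0.088000
L_1(-2.2) = (-2.2 - (-3))/(-2 - (-3)) × (-2.2 - (-1))/(-2 - (-1)) × (-2.2 - 0)/(-2 - 0) = 1.056000
L_2(-2.2) = (-2.2 - (-3))/(-1 - (-3)) × (-2.2 - (-2))/(-1 - (-2)) × (-2.2 - 0)/(-1 - 0) = -0.176000
L_3(-2.2) = (-2.2 - (-3))/(0 - (-3)) × (-2.2 - (-2))/(0 - (-2)) × (-2.2 - (-1))/(0 - (-1)) = 0.032000

P(-2.2) = (-3)×L_0(-2.2) + 7×L_1(-2.2) + 14×L_2(-2.2) + 8×L_3(-2.2)
P(-2.2) = 4.920000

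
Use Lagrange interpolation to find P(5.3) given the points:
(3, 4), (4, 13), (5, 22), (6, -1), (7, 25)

Lagrange interpolation formula:
P(x) = Σ yᵢ × Lᵢ(x)
where Lᵢ(x) = Π_{j≠i} (x - xⱼ)/(xᵢ - xⱼ)

L_0(5.3) = (5.3 - 4)/(3 - 4) × (5.3 - 5)/(3 - 5) × (5.3 - 6)/(3 - 6) × (5.3 - 7)/(3 - 7) = 0.019337
L_1(5.3) = (5.3 - 3)/(4 - 3) × (5.3 - 5)/(4 - 5) × (5.3 - 6)/(4 - 6) × (5.3 - 7)/(4 - 7) = -0.136850
L_2(5.3) = (5.3 - 3)/(5 - 3) × (5.3 - 4)/(5 - 4) × (5.3 - 6)/(5 - 6) × (5.3 - 7)/(5 - 7) = 0.889525
L_3(5.3) = (5.3 - 3)/(6 - 3) × (5.3 - 4)/(6 - 4) × (5.3 - 5)/(6 - 5) × (5.3 - 7)/(6 - 7) = 0.254150
L_4(5.3) = (5.3 - 3)/(7 - 3) × (5.3 - 4)/(7 - 4) × (5.3 - 5)/(7 - 5) × (5.3 - 6)/(7 - 6) = -0.026162

P(5.3) = 4×L_0(5.3) + 13×L_1(5.3) + 22×L_2(5.3) + (-1)×L_3(5.3) + 25×L_4(5.3)
P(5.3) = 16.959638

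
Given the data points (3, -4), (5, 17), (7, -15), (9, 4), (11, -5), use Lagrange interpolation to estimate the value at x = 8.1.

Lagrange interpolation formula:
P(x) = Σ yᵢ × Lᵢ(x)
where Lᵢ(x) = Π_{j≠i} (x - xⱼ)/(xᵢ - xⱼ)

L_0(8.1) = (8.1 - 5)/(3 - 5) × (8.1 - 7)/(3 - 7) × (8.1 - 9)/(3 - 9) × (8.1 - 11)/(3 - 11) = 0.023177
L_1(8.1) = (8.1 - 3)/(5 - 3) × (8.1 - 7)/(5 - 7) × (8.1 - 9)/(5 - 9) × (8.1 - 11)/(5 - 11) = -0.152522
L_2(8.1) = (8.1 - 3)/(7 - 3) × (8.1 - 5)/(7 - 5) × (8.1 - 9)/(7 - 9) × (8.1 - 11)/(7 - 11) = 0.644752
L_3(8.1) = (8.1 - 3)/(9 - 3) × (8.1 - 5)/(9 - 5) × (8.1 - 7)/(9 - 7) × (8.1 - 11)/(9 - 11) = 0.525353
L_4(8.1) = (8.1 - 3)/(11 - 3) × (8.1 - 5)/(11 - 5) × (8.1 - 7)/(11 - 7) × (8.1 - 9)/(11 - 9) = -0.040760

P(8.1) = (-4)×L_0(8.1) + 17×L_1(8.1) + (-15)×L_2(8.1) + 4×L_3(8.1) + (-5)×L_4(8.1)
P(8.1) = -10.051641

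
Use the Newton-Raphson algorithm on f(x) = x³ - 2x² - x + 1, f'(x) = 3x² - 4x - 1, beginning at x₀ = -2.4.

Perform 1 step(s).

f(x) = x³ - 2x² - x + 1
f'(x) = 3x² - 4x - 1
x₀ = -2.4

Newton-Raphson formula: x_{n+1} = x_n - f(x_n)/f'(x_n)

Iteration 1:
  f(-2.400000) = -21.944000
  f'(-2.400000) = 25.880000
  x_1 = -2.400000 - (-21.944000)/25.880000 = -1.552087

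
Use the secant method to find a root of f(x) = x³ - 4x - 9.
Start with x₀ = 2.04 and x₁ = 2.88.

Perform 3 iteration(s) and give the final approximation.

f(x) = x³ - 4x - 9
x₀ = 2.04, x₁ = 2.88

Secant formula: x_{n+1} = x_n - f(x_n)(x_n - x_{n-1})/(f(x_n) - f(x_{n-1}))

Iteration 1:
  f(2.040000) = -8.670336
  f(2.880000) = 3.367872
  x_2 = 2.880000 - 3.367872×(2.880000 - 2.040000)/(3.367872 - (-8.670336))
       = 2.644997
Iteration 2:
  f(2.880000) = 3.367872
  f(2.644997) = -1.075561
  x_3 = 2.644997 - (-1.075561)×(2.644997 - 2.880000)/(-1.075561 - 3.367872)
       = 2.701881
Iteration 3:
  f(2.644997) = -1.075561
  f(2.701881) = -0.083356
  x_4 = 2.701881 - (-0.083356)×(2.701881 - 2.644997)/(-0.083356 - (-1.075561))
       = 2.706660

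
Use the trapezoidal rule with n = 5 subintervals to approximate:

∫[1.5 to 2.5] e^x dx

f(x) = e^x
a = 1.5, b = 2.5, n = 5
h = (b - a)/n = 0.200000

Trapezoidal rule: (h/2)[f(x₀) + 2f(x₁) + 2f(x₂) + ... + f(xₙ)]

x_0 = 1.5000, f(x_0) = 4.481689, coefficient = 1
x_1 = 1.7000, f(x_1) = 5.473947, coefficient = 2
x_2 = 1.9000, f(x_2) = 6.685894, coefficient = 2
x_3 = 2.1000, f(x_3) = 8.166170, coefficient = 2
x_4 = 2.3000, f(x_4) = 9.974182, coefficient = 2
x_5 = 2.5000, f(x_5) = 12.182494, coefficient = 1

I ≈ (0.200000/2) × 77.264571 = 7.726457
Exact value: 7.700805
Error: 0.025652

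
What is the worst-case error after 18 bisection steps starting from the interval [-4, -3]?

Bisection error bound: |error| ≤ (b-a)/2^n
|error| ≤ (-3 - (-4))/2^18 = 1/2^18
|error| ≤ 0.0000038147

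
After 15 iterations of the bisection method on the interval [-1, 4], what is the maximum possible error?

Bisection error bound: |error| ≤ (b-a)/2^n
|error| ≤ (4 - (-1))/2^15 = 5/2^15
|error| ≤ 0.0001525879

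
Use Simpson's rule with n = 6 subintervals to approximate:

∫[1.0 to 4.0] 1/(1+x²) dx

f(x) = 1/(1+x²)
a = 1.0, b = 4.0, n = 6
h = (b - a)/n = 0.500000

Simpson's rule: (h/3)[f(x₀) + 4f(x₁) + 2f(x₂) + ... + f(xₙ)]

x_0 = 1.0000, f(x_0) = 0.500000, coefficient = 1
x_1 = 1.5000, f(x_1) = 0.307692, coefficient = 4
x_2 = 2.0000, f(x_2) = 0.200000, coefficient = 2
x_3 = 2.5000, f(x_3) = 0.137931, coefficient = 4
x_4 = 3.0000, f(x_4) = 0.100000, coefficient = 2
x_5 = 3.5000, f(x_5) = 0.075472, coefficient = 4
x_6 = 4.0000, f(x_6) = 0.058824, coefficient = 1

I ≈ (0.500000/3) × 3.243204 = 0.540534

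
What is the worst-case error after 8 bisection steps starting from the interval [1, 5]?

Bisection error bound: |error| ≤ (b-a)/2^n
|error| ≤ (5 - 1)/2^8 = 4/2^8
|error| ≤ 0.0156250000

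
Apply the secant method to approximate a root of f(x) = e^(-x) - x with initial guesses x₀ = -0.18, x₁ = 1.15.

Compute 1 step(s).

f(x) = e^(-x) - x
x₀ = -0.18, x₁ = 1.15

Secant formula: x_{n+1} = x_n - f(x_n)(x_n - x_{n-1})/(f(x_n) - f(x_{n-1}))

Iteration 1:
  f(-0.180000) = 1.377217
  f(1.150000) = -0.833363
  x_2 = 1.150000 - (-0.833363)×(1.150000 - (-0.180000))/(-0.833363 - 1.377217)
       = 0.648605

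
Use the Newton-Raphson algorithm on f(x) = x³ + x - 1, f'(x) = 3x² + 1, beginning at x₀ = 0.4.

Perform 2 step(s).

f(x) = x³ + x - 1
f'(x) = 3x² + 1
x₀ = 0.4

Newton-Raphson formula: x_{n+1} = x_n - f(x_n)/f'(x_n)

Iteration 1:
  f(0.400000) = -0.536000
  f'(0.400000) = 1.480000
  x_1 = 0.400000 - (-0.536000)/1.480000 = 0.762162
Iteration 2:
  f(0.762162) = 0.204895
  f'(0.762162) = 2.742673
  x_2 = 0.762162 - 0.204895/2.742673 = 0.687456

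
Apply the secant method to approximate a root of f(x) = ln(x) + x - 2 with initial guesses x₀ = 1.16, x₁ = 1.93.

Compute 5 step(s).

f(x) = ln(x) + x - 2
x₀ = 1.16, x₁ = 1.93

Secant formula: x_{n+1} = x_n - f(x_n)(x_n - x_{n-1})/(f(x_n) - f(x_{n-1}))

Iteration 1:
  f(1.160000) = -0.691580
  f(1.930000) = 0.587520
  x_2 = 1.930000 - 0.587520×(1.930000 - 1.160000)/(0.587520 - (-0.691580))
       = 1.576321
Iteration 2:
  f(1.930000) = 0.587520
  f(1.576321) = 0.031415
  x_3 = 1.576321 - 0.031415×(1.576321 - 1.930000)/(0.031415 - 0.587520)
       = 1.556341
Iteration 3:
  f(1.576321) = 0.031415
  f(1.556341) = -0.001321
  x_4 = 1.556341 - (-0.001321)×(1.556341 - 1.576321)/(-0.001321 - 0.031415)
       = 1.557148
Iteration 4:
  f(1.556341) = -0.001321
  f(1.557148) = 0.000003
  x_5 = 1.557148 - 0.000003×(1.557148 - 1.556341)/(0.000003 - (-0.001321))
       = 1.557146
Iteration 5:
  f(1.557148) = 0.000003
  f(1.557146) = 0.000000
  x_6 = 1.557146 - 0.000000×(1.557146 - 1.557148)/(0.000000 - 0.000003)
       = 1.557146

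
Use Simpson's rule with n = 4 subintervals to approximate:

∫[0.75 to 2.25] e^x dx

f(x) = e^x
a = 0.75, b = 2.25, n = 4
h = (b - a)/n = 0.375000

Simpson's rule: (h/3)[f(x₀) + 4f(x₁) + 2f(x₂) + ... + f(xₙ)]

x_0 = 0.7500, f(x_0) = 2.117000, coefficient = 1
x_1 = 1.1250, f(x_1) = 3.080217, coefficient = 4
x_2 = 1.5000, f(x_2) = 4.481689, coefficient = 2
x_3 = 1.8750, f(x_3) = 6.520819, coefficient = 4
x_4 = 2.2500, f(x_4) = 9.487736, coefficient = 1

I ≈ (0.375000/3) × 58.972258 = 7.371532
Exact value: 7.370736
Error: 0.000796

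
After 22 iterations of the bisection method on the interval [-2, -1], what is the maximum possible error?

Bisection error bound: |error| ≤ (b-a)/2^n
|error| ≤ (-1 - (-2))/2^22 = 1/2^22
|error| ≤ 0.0000002384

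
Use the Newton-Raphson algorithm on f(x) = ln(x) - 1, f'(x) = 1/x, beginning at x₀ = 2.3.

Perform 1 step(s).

f(x) = ln(x) - 1
f'(x) = 1/x
x₀ = 2.3

Newton-Raphson formula: x_{n+1} = x_n - f(x_n)/f'(x_n)

Iteration 1:
  f(2.300000) = -0.167091
  f'(2.300000) = 0.434783
  x_1 = 2.300000 - (-0.167091)/0.434783 = 2.684309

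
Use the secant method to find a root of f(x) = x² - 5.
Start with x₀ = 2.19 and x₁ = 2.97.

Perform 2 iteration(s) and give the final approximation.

f(x) = x² - 5
x₀ = 2.19, x₁ = 2.97

Secant formula: x_{n+1} = x_n - f(x_n)(x_n - x_{n-1})/(f(x_n) - f(x_{n-1}))

Iteration 1:
  f(2.190000) = -0.203900
  f(2.970000) = 3.820900
  x_2 = 2.970000 - 3.820900×(2.970000 - 2.190000)/(3.820900 - (-0.203900))
       = 2.229516
Iteration 2:
  f(2.970000) = 3.820900
  f(2.229516) = -0.029261
  x_3 = 2.229516 - (-0.029261)×(2.229516 - 2.970000)/(-0.029261 - 3.820900)
       = 2.235143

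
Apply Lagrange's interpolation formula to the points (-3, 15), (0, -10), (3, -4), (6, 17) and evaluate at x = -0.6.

Lagrange interpolation formula:
P(x) = Σ yᵢ × Lᵢ(x)
where Lᵢ(x) = Π_{j≠i} (x - xⱼ)/(xᵢ - xⱼ)

L_0(-0.6) = (-0.6 - 0)/(-3 - 0) × (-0.6 - 3)/(-3 - 3) × (-0.6 - 6)/(-3 - 6) = 0.088000
L_1(-0.6) = (-0.6 - (-3))/(0 - (-3)) × (-0.6 - 3)/(0 - 3) × (-0.6 - 6)/(0 - 6) = 1.056000
L_2(-0.6) = (-0.6 - (-3))/(3 - (-3)) × (-0.6 - 0)/(3 - 0) × (-0.6 - 6)/(3 - 6) = -0.176000
L_3(-0.6) = (-0.6 - (-3))/(6 - (-3)) × (-0.6 - 0)/(6 - 0) × (-0.6 - 3)/(6 - 3) = 0.032000

P(-0.6) = 15×L_0(-0.6) + (-10)×L_1(-0.6) + (-4)×L_2(-0.6) + 17×L_3(-0.6)
P(-0.6) = -7.992000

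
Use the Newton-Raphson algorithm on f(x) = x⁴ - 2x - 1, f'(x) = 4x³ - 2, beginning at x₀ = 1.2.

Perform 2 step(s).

f(x) = x⁴ - 2x - 1
f'(x) = 4x³ - 2
x₀ = 1.2

Newton-Raphson formula: x_{n+1} = x_n - f(x_n)/f'(x_n)

Iteration 1:
  f(1.200000) = -1.326400
  f'(1.200000) = 4.912000
  x_1 = 1.200000 - (-1.326400)/4.912000 = 1.470033
Iteration 2:
  f(1.470033) = 0.729838
  f'(1.470033) = 10.706937
  x_2 = 1.470033 - 0.729838/10.706937 = 1.401868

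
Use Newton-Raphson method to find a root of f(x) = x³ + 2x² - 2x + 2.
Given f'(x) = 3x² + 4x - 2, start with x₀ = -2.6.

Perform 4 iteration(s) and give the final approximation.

f(x) = x³ + 2x² - 2x + 2
f'(x) = 3x² + 4x - 2
x₀ = -2.6

Newton-Raphson formula: x_{n+1} = x_n - f(x_n)/f'(x_n)

Iteration 1:
  f(-2.600000) = 3.144000
  f'(-2.600000) = 7.880000
  x_1 = -2.600000 - 3.144000/7.880000 = -2.998985
Iteration 2:
  f(-2.998985) = -0.986809
  f'(-2.998985) = 12.985790
  x_2 = -2.998985 - (-0.986809)/12.985790 = -2.922993
Iteration 3:
  f(-2.922993) = -0.039967
  f'(-2.922993) = 11.939696
  x_3 = -2.922993 - (-0.039967)/11.939696 = -2.919646
Iteration 4:
  f(-2.919646) = -0.000076
  f'(-2.919646) = 11.894413
  x_4 = -2.919646 - (-0.000076)/11.894413 = -2.919640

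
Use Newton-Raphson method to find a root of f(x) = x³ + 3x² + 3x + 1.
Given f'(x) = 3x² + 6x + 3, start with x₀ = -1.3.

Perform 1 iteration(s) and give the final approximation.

f(x) = x³ + 3x² + 3x + 1
f'(x) = 3x² + 6x + 3
x₀ = -1.3

Newton-Raphson formula: x_{n+1} = x_n - f(x_n)/f'(x_n)

Iteration 1:
  f(-1.300000) = -0.027000
  f'(-1.300000) = 0.270000
  x_1 = -1.300000 - (-0.027000)/0.270000 = -1.200000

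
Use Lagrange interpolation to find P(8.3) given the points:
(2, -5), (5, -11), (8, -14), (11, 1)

Lagrange interpolation formula:
P(x) = Σ yᵢ × Lᵢ(x)
where Lᵢ(x) = Π_{j≠i} (x - xⱼ)/(xᵢ - xⱼ)

L_0(8.3) = (8.3 - 5)/(2 - 5) × (8.3 - 8)/(2 - 8) × (8.3 - 11)/(2 - 11) = 0.016500
L_1(8.3) = (8.3 - 2)/(5 - 2) × (8.3 - 8)/(5 - 8) × (8.3 - 11)/(5 - 11) = -0.094500
L_2(8.3) = (8.3 - 2)/(8 - 2) × (8.3 - 5)/(8 - 5) × (8.3 - 11)/(8 - 11) = 1.039500
L_3(8.3) = (8.3 - 2)/(11 - 2) × (8.3 - 5)/(11 - 5) × (8.3 - 8)/(11 - 8) = 0.038500

P(8.3) = (-5)×L_0(8.3) + (-11)×L_1(8.3) + (-14)×L_2(8.3) + 1×L_3(8.3)
P(8.3) = -13.557500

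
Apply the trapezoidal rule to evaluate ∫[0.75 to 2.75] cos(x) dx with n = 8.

f(x) = cos(x)
a = 0.75, b = 2.75, n = 8
h = (b - a)/n = 0.250000

Trapezoidal rule: (h/2)[f(x₀) + 2f(x₁) + 2f(x₂) + ... + f(xₙ)]

x_0 = 0.7500, f(x_0) = 0.731689, coefficient = 1
x_1 = 1.0000, f(x_1) = 0.540302, coefficient = 2
x_2 = 1.2500, f(x_2) = 0.315322, coefficient = 2
x_3 = 1.5000, f(x_3) = 0.070737, coefficient = 2
x_4 = 1.7500, f(x_4) = -0.178246, coefficient = 2
x_5 = 2.0000, f(x_5) = -0.416147, coefficient = 2
x_6 = 2.2500, f(x_6) = -0.628174, coefficient = 2
x_7 = 2.5000, f(x_7) = -0.801144, coefficient = 2
x_8 = 2.7500, f(x_8) = -0.924302, coefficient = 1

I ≈ (0.250000/2) × -2.387310 = -0.298414
Exact value: -0.299978
Error: 0.001564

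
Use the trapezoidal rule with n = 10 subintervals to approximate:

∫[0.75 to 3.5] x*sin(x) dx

f(x) = x*sin(x)
a = 0.75, b = 3.5, n = 10
h = (b - a)/n = 0.275000

Trapezoidal rule: (h/2)[f(x₀) + 2f(x₁) + 2f(x₂) + ... + f(xₙ)]

x_0 = 0.7500, f(x_0) = 0.511229, coefficient = 1
x_1 = 1.0250, f(x_1) = 0.876082, coefficient = 2
x_2 = 1.3000, f(x_2) = 1.252626, coefficient = 2
x_3 = 1.5750, f(x_3) = 1.574986, coefficient = 2
x_4 = 1.8500, f(x_4) = 1.778359, coefficient = 2
x_5 = 2.1250, f(x_5) = 1.806930, coefficient = 2
x_6 = 2.4000, f(x_6) = 1.621112, coefficient = 2
x_7 = 2.6750, f(x_7) = 1.203337, coefficient = 2
x_8 = 2.9500, f(x_8) = 0.561747, coefficient = 2
x_9 = 3.2250, f(x_9) = -0.268677, coefficient = 2
x_10 = 3.5000, f(x_10) = -1.227741, coefficient = 1

I ≈ (0.275000/2) × 20.096491 = 2.763267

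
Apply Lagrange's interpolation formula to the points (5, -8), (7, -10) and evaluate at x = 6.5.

Lagrange interpolation formula:
P(x) = Σ yᵢ × Lᵢ(x)
where Lᵢ(x) = Π_{j≠i} (x - xⱼ)/(xᵢ - xⱼ)

L_0(6.5) = (6.5 - 7)/(5 - 7) = 0.250000
L_1(6.5) = (6.5 - 5)/(7 - 5) = 0.750000

P(6.5) = (-8)×L_0(6.5) + (-10)×L_1(6.5)
P(6.5) = -9.500000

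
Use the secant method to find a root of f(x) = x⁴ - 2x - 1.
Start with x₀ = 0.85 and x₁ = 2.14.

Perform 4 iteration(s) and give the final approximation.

f(x) = x⁴ - 2x - 1
x₀ = 0.85, x₁ = 2.14

Secant formula: x_{n+1} = x_n - f(x_n)(x_n - x_{n-1})/(f(x_n) - f(x_{n-1}))

Iteration 1:
  f(0.850000) = -2.177994
  f(2.140000) = 15.692736
  x_2 = 2.140000 - 15.692736×(2.140000 - 0.850000)/(15.692736 - (-2.177994))
       = 1.007219
Iteration 2:
  f(2.140000) = 15.692736
  f(1.007219) = -1.985249
  x_3 = 1.007219 - (-1.985249)×(1.007219 - 2.140000)/(-1.985249 - 15.692736)
       = 1.134431
Iteration 3:
  f(1.007219) = -1.985249
  f(1.134431) = -1.612665
  x_4 = 1.134431 - (-1.612665)×(1.134431 - 1.007219)/(-1.612665 - (-1.985249))
       = 1.685046
Iteration 4:
  f(1.134431) = -1.612665
  f(1.685046) = 3.691992
  x_5 = 1.685046 - 3.691992×(1.685046 - 1.134431)/(3.691992 - (-1.612665))
       = 1.301823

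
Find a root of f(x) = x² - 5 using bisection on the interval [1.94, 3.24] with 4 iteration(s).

f(x) = x² - 5
Initial interval: [1.94, 3.24]

Iteration 1:
  c_1 = (1.940000 + 3.240000)/2 = 2.590000
  f(c_1) = f(2.590000) = 1.708100
  f(a) × f(c) < 0, new interval: [1.940000, 2.590000]
Iteration 2:
  c_2 = (1.940000 + 2.590000)/2 = 2.265000
  f(c_2) = f(2.265000) = 0.130225
  f(a) × f(c) < 0, new interval: [1.940000, 2.265000]
Iteration 3:
  c_3 = (1.940000 + 2.265000)/2 = 2.102500
  f(c_3) = f(2.102500) = -0.579494
  f(a) × f(c) ≥ 0, new interval: [2.102500, 2.265000]
Iteration 4:
  c_4 = (2.102500 + 2.265000)/2 = 2.183750
  f(c_4) = f(2.183750) = -0.231236
  f(a) × f(c) ≥ 0, new interval: [2.183750, 2.265000]

After 4 iteration(s), the approximation is c_4 = 2.183750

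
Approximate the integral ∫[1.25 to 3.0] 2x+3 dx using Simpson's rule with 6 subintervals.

f(x) = 2x+3
a = 1.25, b = 3.0, n = 6
h = (b - a)/n = 0.291667

Simpson's rule: (h/3)[f(x₀) + 4f(x₁) + 2f(x₂) + ... + f(xₙ)]

x_0 = 1.2500, f(x_0) = 5.500000, coefficient = 1
x_1 = 1.5417, f(x_1) = 6.083333, coefficient = 4
x_2 = 1.8333, f(x_2) = 6.666667, coefficient = 2
x_3 = 2.1250, f(x_3) = 7.250000, coefficient = 4
x_4 = 2.4167, f(x_4) = 7.833333, coefficient = 2
x_5 = 2.7083, f(x_5) = 8.416667, coefficient = 4
x_6 = 3.0000, f(x_6) = 9.000000, coefficient = 1

I ≈ (0.291667/3) × 130.500000 = 12.687500
Exact value: 12.687500
Error: 0.000000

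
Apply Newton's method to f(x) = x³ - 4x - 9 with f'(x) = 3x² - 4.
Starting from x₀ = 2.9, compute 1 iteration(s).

f(x) = x³ - 4x - 9
f'(x) = 3x² - 4
x₀ = 2.9

Newton-Raphson formula: x_{n+1} = x_n - f(x_n)/f'(x_n)

Iteration 1:
  f(2.900000) = 3.789000
  f'(2.900000) = 21.230000
  x_1 = 2.900000 - 3.789000/21.230000 = 2.721526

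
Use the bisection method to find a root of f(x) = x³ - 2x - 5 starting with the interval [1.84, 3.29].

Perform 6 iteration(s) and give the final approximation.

f(x) = x³ - 2x - 5
Initial interval: [1.84, 3.29]

Iteration 1:
  c_1 = (1.840000 + 3.290000)/2 = 2.565000
  f(c_1) = f(2.565000) = 6.745712
  f(a) × f(c) < 0, new interval: [1.840000, 2.565000]
Iteration 2:
  c_2 = (1.840000 + 2.565000)/2 = 2.202500
  f(c_2) = f(2.202500) = 1.279341
  f(a) × f(c) < 0, new interval: [1.840000, 2.202500]
Iteration 3:
  c_3 = (1.840000 + 2.202500)/2 = 2.021250
  f(c_3) = f(2.021250) = -0.784781
  f(a) × f(c) ≥ 0, new interval: [2.021250, 2.202500]
Iteration 4:
  c_4 = (2.021250 + 2.202500)/2 = 2.111875
  f(c_4) = f(2.111875) = 0.195246
  f(a) × f(c) < 0, new interval: [2.021250, 2.111875]
Iteration 5:
  c_5 = (2.021250 + 2.111875)/2 = 2.066563
  f(c_5) = f(2.066563) = -0.307497
  f(a) × f(c) ≥ 0, new interval: [2.066563, 2.111875]
Iteration 6:
  c_6 = (2.066563 + 2.111875)/2 = 2.089219
  f(c_6) = f(2.089219) = -0.059342
  f(a) × f(c) ≥ 0, new interval: [2.089219, 2.111875]

After 6 iteration(s), the approximation is c_6 = 2.089219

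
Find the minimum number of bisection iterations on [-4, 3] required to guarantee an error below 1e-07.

We need (b-a)/2^n ≤ 1e-07
(3 - (-4))/2^n ≤ 1e-07
7/2^n ≤ 1e-07
2^n ≥ 70000000
n ≥ log₂(70000000) = 26.06
n ≥ 27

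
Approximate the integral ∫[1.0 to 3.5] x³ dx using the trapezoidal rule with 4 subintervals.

f(x) = x³
a = 1.0, b = 3.5, n = 4
h = (b - a)/n = 0.625000

Trapezoidal rule: (h/2)[f(x₀) + 2f(x₁) + 2f(x₂) + ... + f(xₙ)]

x_0 = 1.0000, f(x_0) = 1.000000, coefficient = 1
x_1 = 1.6250, f(x_1) = 4.291016, coefficient = 2
x_2 = 2.2500, f(x_2) = 11.390625, coefficient = 2
x_3 = 2.8750, f(x_3) = 23.763672, coefficient = 2
x_4 = 3.5000, f(x_4) = 42.875000, coefficient = 1

I ≈ (0.625000/2) × 122.765625 = 38.364258
Exact value: 37.265625
Error: 1.098633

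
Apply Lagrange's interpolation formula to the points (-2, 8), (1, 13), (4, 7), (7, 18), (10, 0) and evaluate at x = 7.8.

Lagrange interpolation formula:
P(x) = Σ yᵢ × Lᵢ(x)
where Lᵢ(x) = Π_{j≠i} (x - xⱼ)/(xᵢ - xⱼ)

L_0(7.8) = (7.8 - 1)/(-2 - 1) × (7.8 - 4)/(-2 - 4) × (7.8 - 7)/(-2 - 7) × (7.8 - 10)/(-2 - 10) = -0.023394
L_1(7.8) = (7.8 - (-2))/(1 - (-2)) × (7.8 - 4)/(1 - 4) × (7.8 - 7)/(1 - 7) × (7.8 - 10)/(1 - 10) = 0.134861
L_2(7.8) = (7.8 - (-2))/(4 - (-2)) × (7.8 - 1)/(4 - 1) × (7.8 - 7)/(4 - 7) × (7.8 - 10)/(4 - 10) = -0.361995
L_3(7.8) = (7.8 - (-2))/(7 - (-2)) × (7.8 - 1)/(7 - 1) × (7.8 - 4)/(7 - 4) × (7.8 - 10)/(7 - 10) = 1.146318
L_4(7.8) = (7.8 - (-2))/(10 - (-2)) × (7.8 - 1)/(10 - 1) × (7.8 - 4)/(10 - 4) × (7.8 - 7)/(10 - 7) = 0.104211

P(7.8) = 8×L_0(7.8) + 13×L_1(7.8) + 7×L_2(7.8) + 18×L_3(7.8) + 0×L_4(7.8)
P(7.8) = 19.665791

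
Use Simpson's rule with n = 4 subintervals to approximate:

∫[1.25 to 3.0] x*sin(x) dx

f(x) = x*sin(x)
a = 1.25, b = 3.0, n = 4
h = (b - a)/n = 0.437500

Simpson's rule: (h/3)[f(x₀) + 4f(x₁) + 2f(x₂) + ... + f(xₙ)]

x_0 = 1.2500, f(x_0) = 1.186231, coefficient = 1
x_1 = 1.6875, f(x_1) = 1.676021, coefficient = 4
x_2 = 2.1250, f(x_2) = 1.806930, coefficient = 2
x_3 = 2.5625, f(x_3) = 1.402366, coefficient = 4
x_4 = 3.0000, f(x_4) = 0.423360, coefficient = 1

I ≈ (0.437500/3) × 17.536999 = 2.557479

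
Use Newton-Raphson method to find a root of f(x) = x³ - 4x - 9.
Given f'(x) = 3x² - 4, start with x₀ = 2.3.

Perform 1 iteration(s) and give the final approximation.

f(x) = x³ - 4x - 9
f'(x) = 3x² - 4
x₀ = 2.3

Newton-Raphson formula: x_{n+1} = x_n - f(x_n)/f'(x_n)

Iteration 1:
  f(2.300000) = -6.033000
  f'(2.300000) = 11.870000
  x_1 = 2.300000 - (-6.033000)/11.870000 = 2.808256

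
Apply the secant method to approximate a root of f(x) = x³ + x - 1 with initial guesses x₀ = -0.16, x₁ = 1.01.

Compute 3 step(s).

f(x) = x³ + x - 1
x₀ = -0.16, x₁ = 1.01

Secant formula: x_{n+1} = x_n - f(x_n)(x_n - x_{n-1})/(f(x_n) - f(x_{n-1}))

Iteration 1:
  f(-0.160000) = -1.164096
  f(1.010000) = 1.040301
  x_2 = 1.010000 - 1.040301×(1.010000 - (-0.160000))/(1.040301 - (-1.164096))
       = 0.457853
Iteration 2:
  f(1.010000) = 1.040301
  f(0.457853) = -0.446168
  x_3 = 0.457853 - (-0.446168)×(0.457853 - 1.010000)/(-0.446168 - 1.040301)
       = 0.623581
Iteration 3:
  f(0.457853) = -0.446168
  f(0.623581) = -0.133937
  x_4 = 0.623581 - (-0.133937)×(0.623581 - 0.457853)/(-0.133937 - (-0.446168))
       = 0.694673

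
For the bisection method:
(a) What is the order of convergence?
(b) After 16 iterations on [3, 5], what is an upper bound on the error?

(a) Bisection has linear (order 1) convergence; the error is halved each step.

(b) Error bound = (b-a)/2^n = (5 - 3)/2^{16}
    = 2/2^{16}

(a) 1 (linear); (b) error ≤ 3.05e-05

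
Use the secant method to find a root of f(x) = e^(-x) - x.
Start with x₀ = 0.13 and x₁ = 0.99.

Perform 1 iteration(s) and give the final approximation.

f(x) = e^(-x) - x
x₀ = 0.13, x₁ = 0.99

Secant formula: x_{n+1} = x_n - f(x_n)(x_n - x_{n-1})/(f(x_n) - f(x_{n-1}))

Iteration 1:
  f(0.130000) = 0.748095
  f(0.990000) = -0.618423
  x_2 = 0.990000 - (-0.618423)×(0.990000 - 0.130000)/(-0.618423 - 0.748095)
       = 0.600804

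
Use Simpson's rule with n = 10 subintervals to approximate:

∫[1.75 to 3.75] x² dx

f(x) = x²
a = 1.75, b = 3.75, n = 10
h = (b - a)/n = 0.200000

Simpson's rule: (h/3)[f(x₀) + 4f(x₁) + 2f(x₂) + ... + f(xₙ)]

x_0 = 1.7500, f(x_0) = 3.062500, coefficient = 1
x_1 = 1.9500, f(x_1) = 3.802500, coefficient = 4
x_2 = 2.1500, f(x_2) = 4.622500, coefficient = 2
x_3 = 2.3500, f(x_3) = 5.522500, coefficient = 4
x_4 = 2.5500, f(x_4) = 6.502500, coefficient = 2
x_5 = 2.7500, f(x_5) = 7.562500, coefficient = 4
x_6 = 2.9500, f(x_6) = 8.702500, coefficient = 2
x_7 = 3.1500, f(x_7) = 9.922500, coefficient = 4
x_8 = 3.3500, f(x_8) = 11.222500, coefficient = 2
x_9 = 3.5500, f(x_9) = 12.602500, coefficient = 4
x_10 = 3.7500, f(x_10) = 14.062500, coefficient = 1

I ≈ (0.200000/3) × 236.875000 = 15.791667
Exact value: 15.791667
Error: 0.000000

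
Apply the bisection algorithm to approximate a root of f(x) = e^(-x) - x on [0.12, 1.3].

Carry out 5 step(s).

f(x) = e^(-x) - x
Initial interval: [0.12, 1.3]

Iteration 1:
  c_1 = (0.120000 + 1.300000)/2 = 0.710000
  f(c_1) = f(0.710000) = -0.218356
  f(a) × f(c) < 0, new interval: [0.120000, 0.710000]
Iteration 2:
  c_2 = (0.120000 + 0.710000)/2 = 0.415000
  f(c_2) = f(0.415000) = 0.245340
  f(a) × f(c) ≥ 0, new interval: [0.415000, 0.710000]
Iteration 3:
  c_3 = (0.415000 + 0.710000)/2 = 0.562500
  f(c_3) = f(0.562500) = 0.007283
  f(a) × f(c) ≥ 0, new interval: [0.562500, 0.710000]
Iteration 4:
  c_4 = (0.562500 + 0.710000)/2 = 0.636250
  f(c_4) = f(0.636250) = -0.106977
  f(a) × f(c) < 0, new interval: [0.562500, 0.636250]
Iteration 5:
  c_5 = (0.562500 + 0.636250)/2 = 0.599375
  f(c_5) = f(0.599375) = -0.050220
  f(a) × f(c) < 0, new interval: [0.562500, 0.599375]

After 5 iteration(s), the approximation is c_5 = 0.599375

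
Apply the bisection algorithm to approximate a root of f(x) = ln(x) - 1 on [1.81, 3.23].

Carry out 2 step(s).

f(x) = ln(x) - 1
Initial interval: [1.81, 3.23]

Iteration 1:
  c_1 = (1.810000 + 3.230000)/2 = 2.520000
  f(c_1) = f(2.520000) = -0.075741
  f(a) × f(c) ≥ 0, new interval: [2.520000, 3.230000]
Iteration 2:
  c_2 = (2.520000 + 3.230000)/2 = 2.875000
  f(c_2) = f(2.875000) = 0.056053
  f(a) × f(c) < 0, new interval: [2.520000, 2.875000]

After 2 iteration(s), the approximation is c_2 = 2.875000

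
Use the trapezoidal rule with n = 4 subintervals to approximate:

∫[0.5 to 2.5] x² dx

f(x) = x²
a = 0.5, b = 2.5, n = 4
h = (b - a)/n = 0.500000

Trapezoidal rule: (h/2)[f(x₀) + 2f(x₁) + 2f(x₂) + ... + f(xₙ)]

x_0 = 0.5000, f(x_0) = 0.250000, coefficient = 1
x_1 = 1.0000, f(x_1) = 1.000000, coefficient = 2
x_2 = 1.5000, f(x_2) = 2.250000, coefficient = 2
x_3 = 2.0000, f(x_3) = 4.000000, coefficient = 2
x_4 = 2.5000, f(x_4) = 6.250000, coefficient = 1

I ≈ (0.500000/2) × 21.000000 = 5.250000
Exact value: 5.166667
Error: 0.083333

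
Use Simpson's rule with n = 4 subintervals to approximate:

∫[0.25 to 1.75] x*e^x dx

f(x) = x*e^x
a = 0.25, b = 1.75, n = 4
h = (b - a)/n = 0.375000

Simpson's rule: (h/3)[f(x₀) + 4f(x₁) + 2f(x₂) + ... + f(xₙ)]

x_0 = 0.2500, f(x_0) = 0.321006, coefficient = 1
x_1 = 0.6250, f(x_1) = 1.167654, coefficient = 4
x_2 = 1.0000, f(x_2) = 2.718282, coefficient = 2
x_3 = 1.3750, f(x_3) = 5.438230, coefficient = 4
x_4 = 1.7500, f(x_4) = 10.070555, coefficient = 1

I ≈ (0.375000/3) × 42.251662 = 5.281458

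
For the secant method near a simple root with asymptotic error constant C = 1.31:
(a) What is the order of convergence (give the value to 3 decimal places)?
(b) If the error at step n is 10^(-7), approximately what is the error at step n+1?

(a) Secant method has superlinear convergence with order φ = (1+√5)/2 ≈ 1.618.
    This means |e_{n+1}| ≈ C|e_n|^1.618.

(b) With |e_n| = 10^(-7) and C = 1.31:
    |e_{n+1}| ≈ 1.31 × (10^(-7))^1.618 = 1.31 × 10^(-11.33)

(a) ≈ 1.618 (golden ratio); (b) |e_{n+1}| ≈ 6.181e-12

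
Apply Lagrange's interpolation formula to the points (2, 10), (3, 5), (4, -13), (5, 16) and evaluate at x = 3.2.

Lagrange interpolation formula:
P(x) = Σ yᵢ × Lᵢ(x)
where Lᵢ(x) = Π_{j≠i} (x - xⱼ)/(xᵢ - xⱼ)

L_0(3.2) = (3.2 - 3)/(2 - 3) × (3.2 - 4)/(2 - 4) × (3.2 - 5)/(2 - 5) = -0.048000
L_1(3.2) = (3.2 - 2)/(3 - 2) × (3.2 - 4)/(3 - 4) × (3.2 - 5)/(3 - 5) = 0.864000
L_2(3.2) = (3.2 - 2)/(4 - 2) × (3.2 - 3)/(4 - 3) × (3.2 - 5)/(4 - 5) = 0.216000
L_3(3.2) = (3.2 - 2)/(5 - 2) × (3.2 - 3)/(5 - 3) × (3.2 - 4)/(5 - 4) = -0.032000

P(3.2) = 10×L_0(3.2) + 5×L_1(3.2) + (-13)×L_2(3.2) + 16×L_3(3.2)
P(3.2) = 0.520000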